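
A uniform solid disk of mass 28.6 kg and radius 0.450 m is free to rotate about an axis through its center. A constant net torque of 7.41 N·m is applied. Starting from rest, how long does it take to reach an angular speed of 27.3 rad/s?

I = ½MR² = (1/2)(28.6)(0.450)² = 2.896 kg·m².
α = τ/I = 7.41/2.896 = 2.559 rad/s².
ω = αt ⇒ t = ω/α = 27.3/2.559 = 10.67 s.

t ≈ 10.7 s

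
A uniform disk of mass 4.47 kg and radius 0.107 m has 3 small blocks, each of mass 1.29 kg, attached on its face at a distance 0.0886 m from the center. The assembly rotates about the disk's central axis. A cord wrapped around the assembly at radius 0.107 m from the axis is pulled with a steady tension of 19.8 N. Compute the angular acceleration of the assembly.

α ≈ 37.9 rad/s²

I_disk = ½MR² = ½(4.47)(0.107)² = 0.02559 kg·m².
I_blocks = 3·m·r² = 3(1.29)(0.0886)² = 0.03038 kg·m².
Total I = 0.05597 kg·m².
τ = F r = (19.8)(0.107) = 2.119 N·m.
α = τ/I = 2.119/0.05597 = 37.85 rad/s².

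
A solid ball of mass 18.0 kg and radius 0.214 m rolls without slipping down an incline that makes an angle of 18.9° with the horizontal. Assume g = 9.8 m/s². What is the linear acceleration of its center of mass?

a ≈ 2.27 m/s²

Translation along the incline: Mg sinθ − f = Ma.
Rotation about the center: fR = Iα with I = (2/5)MR². No-slip gives a = αR, so f = (I/R²)a = (2/5)M a.
Substituting: Mg sinθ = (1 + 0.4000)Ma, so a = g sinθ/(1 + 0.4000) = (9.8) sin 18.9° / 1.400 = 2.267 m/s².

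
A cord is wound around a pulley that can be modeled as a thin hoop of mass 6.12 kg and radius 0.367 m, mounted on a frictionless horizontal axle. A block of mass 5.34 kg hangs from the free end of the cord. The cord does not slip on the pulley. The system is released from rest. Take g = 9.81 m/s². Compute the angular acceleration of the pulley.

I = MR² = (6.12)(0.367)² = 0.8243 kg·m².
Block: mg − T = ma. Pulley: TR = Iα. No-slip: a = αR, so T = (I/R²)a = 6.120·a.
Then mg = (m + 6.120)a, so a = (5.34)(9.81)/(5.34 + 6.120) = 4.571 m/s².
α = a/R = 4.571/0.367 = 12.46 rad/s².

α ≈ 12.5 rad/s²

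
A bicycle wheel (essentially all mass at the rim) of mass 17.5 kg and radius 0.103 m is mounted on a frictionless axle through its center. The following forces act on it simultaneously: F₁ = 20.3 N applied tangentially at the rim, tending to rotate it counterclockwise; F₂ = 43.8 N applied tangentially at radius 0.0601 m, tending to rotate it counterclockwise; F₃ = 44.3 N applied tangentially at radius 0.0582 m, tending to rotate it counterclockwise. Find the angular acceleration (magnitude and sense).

α ≈ 39.3 rad/s², counterclockwise

I = MR² = (17.5)(0.103)² = 0.1857 kg·m².
Taking counterclockwise as positive: τ₁ = +(20.3)(0.103) = +2.091 N·m; τ₂ = +(43.8)(0.0601) = +2.632 N·m; τ₃ = +(44.3)(0.0582) = +2.578 N·m.
Net torque τ = 7.302 N·m.
α = τ/I = 7.302/0.1857 = 39.33 rad/s².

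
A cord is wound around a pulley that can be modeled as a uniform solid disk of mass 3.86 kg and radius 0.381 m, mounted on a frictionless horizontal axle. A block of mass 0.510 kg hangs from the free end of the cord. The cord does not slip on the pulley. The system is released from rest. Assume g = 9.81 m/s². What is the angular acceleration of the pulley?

α ≈ 5.38 rad/s²

I = ½MR² = (1/2)(3.86)(0.381)² = 0.2802 kg·m².
Block: mg − T = ma. Pulley: TR = Iα. No-slip: a = αR, so T = (I/R²)a = 1.930·a.
Then mg = (m + 1.930)a, so a = (0.510)(9.81)/(0.510 + 1.930) = 2.050 m/s².
α = a/R = 2.050/0.381 = 5.382 rad/s².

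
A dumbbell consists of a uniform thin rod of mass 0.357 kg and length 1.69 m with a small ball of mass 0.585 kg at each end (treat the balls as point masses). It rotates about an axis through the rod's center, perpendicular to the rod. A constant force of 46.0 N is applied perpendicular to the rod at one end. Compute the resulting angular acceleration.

I_rod = (1/12)ML² = (1/12)(0.357)(1.69)² = 0.08497 kg·m².
I_balls = 2·m·(L/2)² = 2(0.585)(0.8450)² = 0.8354 kg·m².
Total I = 0.9204 kg·m².
τ = F·(L/2) = (46.0)(0.845) = 38.87 N·m.
α = τ/I = 38.87/0.9204 = 42.23 rad/s².

α ≈ 42.2 rad/s²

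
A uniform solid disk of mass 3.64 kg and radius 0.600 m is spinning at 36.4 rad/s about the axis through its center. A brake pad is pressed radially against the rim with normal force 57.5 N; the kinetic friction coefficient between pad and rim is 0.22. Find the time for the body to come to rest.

t ≈ 3.14 s

I = ½MR² = (1/2)(3.64)(0.600)² = 0.6552 kg·m².
Friction force f = μN = (0.22)(57.5) = 12.65 N at the rim; torque magnitude τ = fR = 7.590 N·m, opposing ω.
|α| = τ/I = 7.590/0.6552 = 11.58 rad/s² (deceleration).
0 = ω₀ − |α|t ⇒ t = ω₀/|α| = 36.4/11.58 = 3.142 s.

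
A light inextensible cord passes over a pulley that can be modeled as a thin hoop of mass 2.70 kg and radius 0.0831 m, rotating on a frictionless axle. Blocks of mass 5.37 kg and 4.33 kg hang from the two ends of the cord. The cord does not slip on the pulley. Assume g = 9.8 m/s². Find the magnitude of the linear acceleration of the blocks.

a ≈ 0.822 m/s²

I = MR² = (2.70)(0.0831)² = 0.01865 kg·m².
Heavier block: m₁g − T₁ = m₁a. Lighter block: T₂ − m₂g = m₂a.
Pulley: (T₁ − T₂)R = Iα = I(a/R), so T₁ − T₂ = (I/R²)a = 1·M_p a = 2.700·a.
Adding the three: (m₁ − m₂)g = (m₁ + m₂ + 2.700)a, so a = (5.37 − 4.33)(9.8)/(5.37 + 4.33 + 2.700) = 0.8219 m/s².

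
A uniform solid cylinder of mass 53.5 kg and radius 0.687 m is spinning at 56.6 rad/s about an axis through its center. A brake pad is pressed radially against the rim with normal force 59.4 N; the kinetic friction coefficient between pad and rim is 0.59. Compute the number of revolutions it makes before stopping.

I = ½MR² = (1/2)(53.5)(0.687)² = 12.63 kg·m².
Friction force f = μN = (0.59)(59.4) = 35.05 N at the rim; torque magnitude τ = fR = 24.08 N·m, opposing ω.
|α| = τ/I = 24.08/12.63 = 1.907 rad/s² (deceleration).
ω² = ω₀² − 2|α|θ with ω = 0 ⇒ θ = ω₀²/(2|α|) = 839.9 rad = 133.7 rev.

≈ 134 revolutions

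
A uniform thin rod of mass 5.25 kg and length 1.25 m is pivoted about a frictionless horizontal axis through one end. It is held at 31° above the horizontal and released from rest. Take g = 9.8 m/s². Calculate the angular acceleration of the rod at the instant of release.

About the pivot, I = (1/3)ML² = (1/3)(5.25)(1.25)² = 2.734 kg·m².
The weight acts at the center, a distance L/2 = 0.6250 m from the pivot; τ = Mg(L/2) cos 31° = 27.56 N·m.
α = τ/I = 27.56/2.734 = 10.08 rad/s².
(Equivalently α = (3g/(2L)) cos 31° = 10.08 rad/s².)

α ≈ 10.1 rad/s²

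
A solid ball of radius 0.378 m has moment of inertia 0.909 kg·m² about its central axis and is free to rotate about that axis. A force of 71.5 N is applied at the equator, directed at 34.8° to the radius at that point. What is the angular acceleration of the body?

Only the tangential component produces torque: τ = F R sinθ = (71.5)(0.378) sin 34.8° = 15.42 N·m.
Newton's second law for rotation, τ = Iα, gives α = τ/I = 15.42/0.9090 = 16.97 rad/s².

α ≈ 17.0 rad/s²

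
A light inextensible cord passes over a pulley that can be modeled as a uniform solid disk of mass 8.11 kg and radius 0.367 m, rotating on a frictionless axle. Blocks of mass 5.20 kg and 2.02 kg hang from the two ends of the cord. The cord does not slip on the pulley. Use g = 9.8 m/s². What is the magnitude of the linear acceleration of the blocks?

a ≈ 2.76 m/s²

I = ½MR² = (1/2)(8.11)(0.367)² = 0.5462 kg·m².
Heavier block: m₁g − T₁ = m₁a. Lighter block: T₂ − m₂g = m₂a.
Pulley: (T₁ − T₂)R = Iα = I(a/R), so T₁ − T₂ = (I/R²)a = (1/2)M_p a = 4.055·a.
Adding the three: (m₁ − m₂)g = (m₁ + m₂ + 4.055)a, so a = (5.20 − 2.02)(9.8)/(5.20 + 2.02 + 4.055) = 2.764 m/s².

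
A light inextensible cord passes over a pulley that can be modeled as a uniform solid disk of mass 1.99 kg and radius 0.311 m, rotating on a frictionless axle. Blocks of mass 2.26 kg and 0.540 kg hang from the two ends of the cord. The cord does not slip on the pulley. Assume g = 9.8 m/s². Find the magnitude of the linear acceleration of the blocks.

a ≈ 4.44 m/s²

I = ½MR² = (1/2)(1.99)(0.311)² = 0.09624 kg·m².
Heavier block: m₁g − T₁ = m₁a. Lighter block: T₂ − m₂g = m₂a.
Pulley: (T₁ − T₂)R = Iα = I(a/R), so T₁ − T₂ = (I/R²)a = (1/2)M_p a = 0.9950·a.
Adding the three: (m₁ − m₂)g = (m₁ + m₂ + 0.9950)a, so a = (2.26 − 0.540)(9.8)/(2.26 + 0.540 + 0.9950) = 4.442 m/s².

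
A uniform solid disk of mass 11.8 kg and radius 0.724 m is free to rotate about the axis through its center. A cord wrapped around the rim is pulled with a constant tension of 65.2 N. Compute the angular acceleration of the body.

α ≈ 15.3 rad/s²

I = ½MR² = (1/2)(11.8)(0.724)² = 3.093 kg·m².
τ = F R = (65.2)(0.724) = 47.20 N·m.
From τ = Iα: α = 47.20/3.093 = 15.26 rad/s².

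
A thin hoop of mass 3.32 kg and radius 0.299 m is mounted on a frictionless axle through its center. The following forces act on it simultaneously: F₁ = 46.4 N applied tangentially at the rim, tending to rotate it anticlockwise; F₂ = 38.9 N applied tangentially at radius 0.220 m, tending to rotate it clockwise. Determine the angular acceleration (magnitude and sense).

α ≈ 17.9 rad/s², anticlockwise

I = MR² = (3.32)(0.299)² = 0.2968 kg·m².
Taking anticlockwise as positive: τ₁ = +(46.4)(0.299) = +13.87 N·m; τ₂ = −(38.9)(0.220) = −8.558 N·m.
Net torque τ = 5.316 N·m.
α = τ/I = 5.316/0.2968 = 17.91 rad/s².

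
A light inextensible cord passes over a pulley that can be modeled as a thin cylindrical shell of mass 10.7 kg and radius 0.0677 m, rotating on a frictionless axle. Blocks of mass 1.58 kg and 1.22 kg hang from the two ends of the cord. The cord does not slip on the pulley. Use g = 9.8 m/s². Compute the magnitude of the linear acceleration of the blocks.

I = MR² = (10.7)(0.0677)² = 0.04904 kg·m².
Heavier block: m₁g − T₁ = m₁a. Lighter block: T₂ − m₂g = m₂a.
Pulley: (T₁ − T₂)R = Iα = I(a/R), so T₁ − T₂ = (I/R²)a = 1·M_p a = 10.70·a.
Adding the three: (m₁ − m₂)g = (m₁ + m₂ + 10.70)a, so a = (1.58 − 1.22)(9.8)/(1.58 + 1.22 + 10.70) = 0.2613 m/s².

a ≈ 0.261 m/s²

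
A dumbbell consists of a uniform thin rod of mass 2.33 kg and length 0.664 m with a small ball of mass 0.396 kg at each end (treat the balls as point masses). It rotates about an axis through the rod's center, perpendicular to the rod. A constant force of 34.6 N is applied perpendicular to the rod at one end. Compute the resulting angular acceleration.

I_rod = (1/12)ML² = (1/12)(2.33)(0.664)² = 0.08561 kg·m².
I_balls = 2·m·(L/2)² = 2(0.396)(0.3320)² = 0.08730 kg·m².
Total I = 0.1729 kg·m².
τ = F·(L/2) = (34.6)(0.332) = 11.49 N·m.
α = τ/I = 11.49/0.1729 = 66.44 rad/s².

α ≈ 66.4 rad/s²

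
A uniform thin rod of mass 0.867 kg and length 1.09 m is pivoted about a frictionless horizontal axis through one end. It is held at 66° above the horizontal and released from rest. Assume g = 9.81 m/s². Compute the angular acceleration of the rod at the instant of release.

About the pivot, I = (1/3)ML² = (1/3)(0.867)(1.09)² = 0.3434 kg·m².
The weight acts at the center, a distance L/2 = 0.5450 m from the pivot; τ = Mg(L/2) cos 66° = 1.885 N·m.
α = τ/I = 1.885/0.3434 = 5.491 rad/s².

α ≈ 5.49 rad/s²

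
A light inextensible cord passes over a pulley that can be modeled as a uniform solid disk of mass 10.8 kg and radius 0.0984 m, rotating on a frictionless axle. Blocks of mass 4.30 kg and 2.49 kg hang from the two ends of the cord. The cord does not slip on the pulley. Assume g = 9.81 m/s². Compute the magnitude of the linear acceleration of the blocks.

I = ½MR² = (1/2)(10.8)(0.0984)² = 0.05229 kg·m².
Heavier block: m₁g − T₁ = m₁a. Lighter block: T₂ − m₂g = m₂a.
Pulley: (T₁ − T₂)R = Iα = I(a/R), so T₁ − T₂ = (I/R²)a = (1/2)M_p a = 5.400·a.
Adding the three: (m₁ − m₂)g = (m₁ + m₂ + 5.400)a, so a = (4.30 − 2.49)(9.81)/(4.30 + 2.49 + 5.400) = 1.457 m/s².

a ≈ 1.46 m/s²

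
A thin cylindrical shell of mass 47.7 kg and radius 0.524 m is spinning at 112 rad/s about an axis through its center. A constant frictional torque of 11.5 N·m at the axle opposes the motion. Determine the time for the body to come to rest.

t ≈ 128 s

I = MR² = (47.7)(0.524)² = 13.10 kg·m².
The net torque has magnitude 11.5 N·m, opposing ω.
|α| = τ/I = 11.50/13.10 = 0.8780 rad/s² (deceleration).
0 = ω₀ − |α|t ⇒ t = ω₀/|α| = 112/0.8780 = 127.6 s.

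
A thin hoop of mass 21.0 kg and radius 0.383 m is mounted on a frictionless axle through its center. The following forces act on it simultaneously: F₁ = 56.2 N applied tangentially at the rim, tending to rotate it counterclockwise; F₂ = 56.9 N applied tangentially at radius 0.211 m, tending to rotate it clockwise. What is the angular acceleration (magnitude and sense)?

I = MR² = (21.0)(0.383)² = 3.080 kg·m².
Taking counterclockwise as positive: τ₁ = +(56.2)(0.383) = +21.52 N·m; τ₂ = −(56.9)(0.211) = −12.01 N·m.
Net torque τ = 9.519 N·m.
α = τ/I = 9.519/3.080 = 3.090 rad/s².

α ≈ 3.09 rad/s², counterclockwise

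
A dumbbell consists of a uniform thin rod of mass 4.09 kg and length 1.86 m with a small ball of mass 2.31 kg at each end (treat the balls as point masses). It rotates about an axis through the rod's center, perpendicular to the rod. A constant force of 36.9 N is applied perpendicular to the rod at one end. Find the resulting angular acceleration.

α ≈ 6.63 rad/s²

I_rod = (1/12)ML² = (1/12)(4.09)(1.86)² = 1.179 kg·m².
I_balls = 2·m·(L/2)² = 2(2.31)(0.9300)² = 3.996 kg·m².
Total I = 5.175 kg·m².
τ = F·(L/2) = (36.9)(0.930) = 34.32 N·m.
α = τ/I = 34.32/5.175 = 6.631 rad/s².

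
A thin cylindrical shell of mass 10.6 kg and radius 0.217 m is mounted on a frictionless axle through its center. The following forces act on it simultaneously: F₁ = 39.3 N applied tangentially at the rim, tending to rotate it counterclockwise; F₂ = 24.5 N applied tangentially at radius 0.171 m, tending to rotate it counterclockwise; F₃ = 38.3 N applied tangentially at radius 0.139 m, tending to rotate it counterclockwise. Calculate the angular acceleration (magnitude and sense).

I = MR² = (10.6)(0.217)² = 0.4991 kg·m².
Taking counterclockwise as positive: τ₁ = +(39.3)(0.217) = +8.528 N·m; τ₂ = +(24.5)(0.171) = +4.190 N·m; τ₃ = +(38.3)(0.139) = +5.324 N·m.
Net torque τ = 18.04 N·m.
α = τ/I = 18.04/0.4991 = 36.14 rad/s².

α ≈ 36.1 rad/s², counterclockwise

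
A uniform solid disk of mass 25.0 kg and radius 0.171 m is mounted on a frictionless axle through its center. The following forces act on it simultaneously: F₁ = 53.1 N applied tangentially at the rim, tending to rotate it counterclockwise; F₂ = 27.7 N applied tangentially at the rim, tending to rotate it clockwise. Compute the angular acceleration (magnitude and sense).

I = ½MR² = (1/2)(25.0)(0.171)² = 0.3655 kg·m².
Taking counterclockwise as positive: τ₁ = +(53.1)(0.171) = +9.080 N·m; τ₂ = −(27.7)(0.171) = −4.737 N·m.
Net torque τ = 4.343 N·m.
α = τ/I = 4.343/0.3655 = 11.88 rad/s².

α ≈ 11.9 rad/s², counterclockwise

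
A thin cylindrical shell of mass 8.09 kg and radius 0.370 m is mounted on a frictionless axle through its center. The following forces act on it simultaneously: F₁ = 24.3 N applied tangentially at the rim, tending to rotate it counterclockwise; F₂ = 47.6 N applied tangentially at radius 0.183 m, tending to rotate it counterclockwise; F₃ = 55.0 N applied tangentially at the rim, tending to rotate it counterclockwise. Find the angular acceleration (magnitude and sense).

α ≈ 34.4 rad/s², counterclockwise

I = MR² = (8.09)(0.370)² = 1.108 kg·m².
Taking counterclockwise as positive: τ₁ = +(24.3)(0.370) = +8.991 N·m; τ₂ = +(47.6)(0.183) = +8.711 N·m; τ₃ = +(55.0)(0.370) = +20.35 N·m.
Net torque τ = 38.05 N·m.
α = τ/I = 38.05/1.108 = 34.36 rad/s².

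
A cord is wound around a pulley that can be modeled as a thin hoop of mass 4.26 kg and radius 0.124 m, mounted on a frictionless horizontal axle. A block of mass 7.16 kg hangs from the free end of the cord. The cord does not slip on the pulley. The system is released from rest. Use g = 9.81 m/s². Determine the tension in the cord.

T ≈ 26.2 N

I = MR² = (4.26)(0.124)² = 0.06550 kg·m².
Block: mg − T = ma. Pulley: TR = Iα. No-slip: a = αR, so T = (I/R²)a = 4.260·a.
Then mg = (m + 4.260)a, so a = (7.16)(9.81)/(7.16 + 4.260) = 6.151 m/s².
T = 4.260·a = 26.20 N.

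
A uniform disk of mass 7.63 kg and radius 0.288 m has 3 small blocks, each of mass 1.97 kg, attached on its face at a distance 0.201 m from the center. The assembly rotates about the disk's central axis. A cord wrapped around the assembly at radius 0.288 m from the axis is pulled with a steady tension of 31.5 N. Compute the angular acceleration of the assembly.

α ≈ 16.3 rad/s²

I_disk = ½MR² = ½(7.63)(0.288)² = 0.3164 kg·m².
I_blocks = 3·m·r² = 3(1.97)(0.201)² = 0.2388 kg·m².
Total I = 0.5552 kg·m².
τ = F r = (31.5)(0.288) = 9.072 N·m.
α = τ/I = 9.072/0.5552 = 16.34 rad/s².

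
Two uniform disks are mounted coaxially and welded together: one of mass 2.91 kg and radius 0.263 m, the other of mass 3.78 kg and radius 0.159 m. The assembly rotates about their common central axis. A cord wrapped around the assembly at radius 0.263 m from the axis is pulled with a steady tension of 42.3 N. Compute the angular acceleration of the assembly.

α ≈ 75.0 rad/s²

I = ½M₁R₁² + ½M₂R₂² = ½(2.91)(0.263)² + ½(3.78)(0.159)² = 0.1484 kg·m².
τ = F r = (42.3)(0.263) = 11.12 N·m.
α = τ/I = 11.12/0.1484 = 74.95 rad/s².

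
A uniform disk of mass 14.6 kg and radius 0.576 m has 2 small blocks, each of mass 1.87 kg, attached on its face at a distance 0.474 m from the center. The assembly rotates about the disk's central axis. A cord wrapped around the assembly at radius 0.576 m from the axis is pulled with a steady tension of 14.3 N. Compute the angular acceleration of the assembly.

α ≈ 2.52 rad/s²

I_disk = ½MR² = ½(14.6)(0.576)² = 2.422 kg·m².
I_blocks = 2·m·r² = 2(1.87)(0.474)² = 0.8403 kg·m².
Total I = 3.262 kg·m².
τ = F r = (14.3)(0.576) = 8.237 N·m.
α = τ/I = 8.237/3.262 = 2.525 rad/s².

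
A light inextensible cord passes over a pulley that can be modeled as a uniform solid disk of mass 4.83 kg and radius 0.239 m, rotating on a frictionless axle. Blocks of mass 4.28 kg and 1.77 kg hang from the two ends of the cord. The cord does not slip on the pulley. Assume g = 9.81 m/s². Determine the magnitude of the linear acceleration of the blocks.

I = ½MR² = (1/2)(4.83)(0.239)² = 0.1379 kg·m².
Heavier block: m₁g − T₁ = m₁a. Lighter block: T₂ − m₂g = m₂a.
Pulley: (T₁ − T₂)R = Iα = I(a/R), so T₁ − T₂ = (I/R²)a = (1/2)M_p a = 2.415·a.
Adding the three: (m₁ − m₂)g = (m₁ + m₂ + 2.415)a, so a = (4.28 − 1.77)(9.81)/(4.28 + 1.77 + 2.415) = 2.909 m/s².

a ≈ 2.91 m/s²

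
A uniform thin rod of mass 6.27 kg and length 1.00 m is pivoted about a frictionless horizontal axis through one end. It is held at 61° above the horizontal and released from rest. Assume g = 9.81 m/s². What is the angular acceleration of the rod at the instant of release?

About the pivot, I = (1/3)ML² = (1/3)(6.27)(1.00)² = 2.090 kg·m².
The weight acts at the center, a distance L/2 = 0.5000 m from the pivot; τ = Mg(L/2) cos 61° = 14.91 N·m.
α = τ/I = 14.91/2.090 = 7.134 rad/s².
(Equivalently α = (3g/(2L)) cos 61° = 7.134 rad/s².)

α ≈ 7.13 rad/s²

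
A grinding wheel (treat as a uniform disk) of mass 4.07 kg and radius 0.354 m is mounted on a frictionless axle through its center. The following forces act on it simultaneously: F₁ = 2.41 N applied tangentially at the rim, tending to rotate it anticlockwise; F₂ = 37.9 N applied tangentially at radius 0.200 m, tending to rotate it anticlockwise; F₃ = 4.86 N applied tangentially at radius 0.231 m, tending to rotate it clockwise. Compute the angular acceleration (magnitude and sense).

α ≈ 28.7 rad/s², anticlockwise

I = ½MR² = (1/2)(4.07)(0.354)² = 0.2550 kg·m².
Taking anticlockwise as positive: τ₁ = +(2.41)(0.354) = +0.8531 N·m; τ₂ = +(37.9)(0.200) = +7.580 N·m; τ₃ = −(4.86)(0.231) = −1.123 N·m.
Net torque τ = 7.310 N·m.
α = τ/I = 7.310/0.2550 = 28.67 rad/s².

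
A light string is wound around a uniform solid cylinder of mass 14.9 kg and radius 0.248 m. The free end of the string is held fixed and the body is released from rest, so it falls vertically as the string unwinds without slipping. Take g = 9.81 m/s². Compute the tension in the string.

T ≈ 48.7 N

Translation: Mg − T = Ma. Rotation about the center: TR = Iα with I = ½MR².
With a = αR: T = (I/R²)a = (1/2)M a, so Mg = (1 + 0.5000)Ma.
a = g/(1 + 0.5000) = 9.81/1.500 = 6.540 m/s².
T = 0.5000·M·a = (0.5000)(14.9)(6.540) = 48.72 N.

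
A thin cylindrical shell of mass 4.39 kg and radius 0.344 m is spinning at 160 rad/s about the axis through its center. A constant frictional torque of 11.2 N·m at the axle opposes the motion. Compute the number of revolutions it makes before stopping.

≈ 94.5 revolutions

I = MR² = (4.39)(0.344)² = 0.5195 kg·m².
The net torque has magnitude 11.2 N·m, opposing ω.
|α| = τ/I = 11.20/0.5195 = 21.56 rad/s² (deceleration).
ω² = ω₀² − 2|α|θ with ω = 0 ⇒ θ = ω₀²/(2|α|) = 593.7 rad = 94.49 rev.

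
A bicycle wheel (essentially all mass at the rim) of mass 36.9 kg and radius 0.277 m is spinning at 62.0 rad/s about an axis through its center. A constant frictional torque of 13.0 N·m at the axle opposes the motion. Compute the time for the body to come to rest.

I = MR² = (36.9)(0.277)² = 2.831 kg·m².
The net torque has magnitude 13.0 N·m, opposing ω.
|α| = τ/I = 13.00/2.831 = 4.592 rad/s² (deceleration).
0 = ω₀ − |α|t ⇒ t = ω₀/|α| = 62.0/4.592 = 13.50 s.

t ≈ 13.5 s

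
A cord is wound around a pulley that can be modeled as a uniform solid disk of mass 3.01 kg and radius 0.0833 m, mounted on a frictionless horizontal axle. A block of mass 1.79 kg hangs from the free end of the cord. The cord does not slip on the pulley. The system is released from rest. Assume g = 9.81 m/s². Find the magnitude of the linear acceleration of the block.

a ≈ 5.33 m/s²

I = ½MR² = (1/2)(3.01)(0.0833)² = 0.01044 kg·m².
Block: mg − T = ma. Pulley: TR = Iα. No-slip: a = αR, so T = (I/R²)a = 1.505·a.
Then mg = (m + 1.505)a, so a = (1.79)(9.81)/(1.79 + 1.505) = 5.329 m/s².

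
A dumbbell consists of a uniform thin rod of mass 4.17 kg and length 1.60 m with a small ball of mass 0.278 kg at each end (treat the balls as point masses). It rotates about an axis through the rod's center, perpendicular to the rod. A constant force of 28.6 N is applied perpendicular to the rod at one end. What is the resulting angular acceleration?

I_rod = (1/12)ML² = (1/12)(4.17)(1.60)² = 0.8896 kg·m².
I_balls = 2·m·(L/2)² = 2(0.278)(0.8000)² = 0.3558 kg·m².
Total I = 1.245 kg·m².
τ = F·(L/2) = (28.6)(0.800) = 22.88 N·m.
α = τ/I = 22.88/1.245 = 18.37 rad/s².

α ≈ 18.4 rad/s²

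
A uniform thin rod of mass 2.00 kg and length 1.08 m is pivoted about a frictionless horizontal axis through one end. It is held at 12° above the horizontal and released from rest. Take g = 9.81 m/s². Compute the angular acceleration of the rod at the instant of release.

About the pivot, I = (1/3)ML² = (1/3)(2.00)(1.08)² = 0.7776 kg·m².
The weight acts at the center, a distance L/2 = 0.5400 m from the pivot; τ = Mg(L/2) cos 12° = 10.36 N·m.
α = τ/I = 10.36/0.7776 = 13.33 rad/s².
(Equivalently α = (3g/(2L)) cos 12° = 13.33 rad/s².)

α ≈ 13.3 rad/s²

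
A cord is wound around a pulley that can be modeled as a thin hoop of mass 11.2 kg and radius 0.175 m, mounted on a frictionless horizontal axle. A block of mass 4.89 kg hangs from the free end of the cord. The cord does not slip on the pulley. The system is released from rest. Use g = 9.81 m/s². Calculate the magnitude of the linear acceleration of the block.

I = MR² = (11.2)(0.175)² = 0.3430 kg·m².
Block: mg − T = ma. Pulley: TR = Iα. No-slip: a = αR, so T = (I/R²)a = 11.20·a.
Then mg = (m + 11.20)a, so a = (4.89)(9.81)/(4.89 + 11.20) = 2.981 m/s².

a ≈ 2.98 m/s²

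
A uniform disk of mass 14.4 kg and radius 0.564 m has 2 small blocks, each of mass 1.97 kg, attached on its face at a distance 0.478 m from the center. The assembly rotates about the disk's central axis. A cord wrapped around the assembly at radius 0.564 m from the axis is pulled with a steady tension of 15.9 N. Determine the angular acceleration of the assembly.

α ≈ 2.81 rad/s²

I_disk = ½MR² = ½(14.4)(0.564)² = 2.290 kg·m².
I_blocks = 2·m·r² = 2(1.97)(0.478)² = 0.9002 kg·m².
Total I = 3.191 kg·m².
τ = F r = (15.9)(0.564) = 8.968 N·m.
α = τ/I = 8.968/3.191 = 2.811 rad/s².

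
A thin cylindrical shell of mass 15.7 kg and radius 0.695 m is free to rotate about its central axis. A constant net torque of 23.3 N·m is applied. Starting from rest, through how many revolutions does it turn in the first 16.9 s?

I = MR² = (15.7)(0.695)² = 7.583 kg·m².
α = τ/I = 23.3/7.583 = 3.072 rad/s².
θ = ½αt² = ½(3.072)(16.9)² = 438.8 rad.
Revolutions = θ/(2π) = 69.83.

≈ 69.8 revolutions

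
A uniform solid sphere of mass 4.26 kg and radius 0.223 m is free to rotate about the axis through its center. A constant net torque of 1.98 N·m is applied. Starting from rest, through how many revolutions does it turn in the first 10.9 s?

≈ 221 revolutions

I = (2/5)MR² = (2/5)(4.26)(0.223)² = 0.08474 kg·m².
α = τ/I = 1.98/0.08474 = 23.37 rad/s².
θ = ½αt² = ½(23.37)(10.9)² = 1388 rad.
Revolutions = θ/(2π) = 220.9.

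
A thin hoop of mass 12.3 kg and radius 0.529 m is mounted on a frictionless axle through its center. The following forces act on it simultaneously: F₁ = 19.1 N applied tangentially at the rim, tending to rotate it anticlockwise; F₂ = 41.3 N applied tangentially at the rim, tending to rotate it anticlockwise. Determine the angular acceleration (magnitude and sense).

α ≈ 9.28 rad/s², anticlockwise

I = MR² = (12.3)(0.529)² = 3.442 kg·m².
Taking anticlockwise as positive: τ₁ = +(19.1)(0.529) = +10.10 N·m; τ₂ = +(41.3)(0.529) = +21.85 N·m.
Net torque τ = 31.95 N·m.
α = τ/I = 31.95/3.442 = 9.283 rad/s².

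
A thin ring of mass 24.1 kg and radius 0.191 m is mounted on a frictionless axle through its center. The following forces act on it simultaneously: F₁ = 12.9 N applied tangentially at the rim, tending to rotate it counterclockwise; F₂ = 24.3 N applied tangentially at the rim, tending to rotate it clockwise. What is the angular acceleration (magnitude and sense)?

α ≈ 2.48 rad/s², clockwise

I = MR² = (24.1)(0.191)² = 0.8792 kg·m².
Taking counterclockwise as positive: τ₁ = +(12.9)(0.191) = +2.464 N·m; τ₂ = −(24.3)(0.191) = −4.641 N·m.
Net torque τ = -2.177 N·m.
α = τ/I = -2.177/0.8792 = -2.477 rad/s².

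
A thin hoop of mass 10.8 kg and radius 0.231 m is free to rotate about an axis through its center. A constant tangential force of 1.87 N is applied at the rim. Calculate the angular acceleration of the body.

I = MR² = (10.8)(0.231)² = 0.5763 kg·m².
τ = F R = (1.87)(0.231) = 0.4320 N·m.
From τ = Iα: α = 0.4320/0.5763 = 0.7496 rad/s².

α ≈ 0.750 rad/s²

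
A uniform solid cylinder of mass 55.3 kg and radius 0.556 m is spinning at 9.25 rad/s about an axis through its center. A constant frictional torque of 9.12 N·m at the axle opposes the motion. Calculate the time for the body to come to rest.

I = ½MR² = (1/2)(55.3)(0.556)² = 8.548 kg·m².
The net torque has magnitude 9.12 N·m, opposing ω.
|α| = τ/I = 9.120/8.548 = 1.067 rad/s² (deceleration).
0 = ω₀ − |α|t ⇒ t = ω₀/|α| = 9.25/1.067 = 8.669 s.

t ≈ 8.67 s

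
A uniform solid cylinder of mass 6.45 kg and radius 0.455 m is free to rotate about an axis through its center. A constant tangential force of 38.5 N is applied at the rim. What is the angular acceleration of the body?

α ≈ 26.2 rad/s²

I = ½MR² = (1/2)(6.45)(0.455)² = 0.6677 kg·m².
τ = F R = (38.5)(0.455) = 17.52 N·m.
From τ = Iα: α = 17.52/0.6677 = 26.24 rad/s².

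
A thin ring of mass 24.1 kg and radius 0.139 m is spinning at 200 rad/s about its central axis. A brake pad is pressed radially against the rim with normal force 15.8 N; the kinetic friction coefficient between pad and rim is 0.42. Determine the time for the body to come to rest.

t ≈ 101 s

I = MR² = (24.1)(0.139)² = 0.4656 kg·m².
Friction force f = μN = (0.42)(15.8) = 6.636 N at the rim; torque magnitude τ = fR = 0.9224 N·m, opposing ω.
|α| = τ/I = 0.9224/0.4656 = 1.981 rad/s² (deceleration).
0 = ω₀ − |α|t ⇒ t = ω₀/|α| = 200/1.981 = 101.0 s.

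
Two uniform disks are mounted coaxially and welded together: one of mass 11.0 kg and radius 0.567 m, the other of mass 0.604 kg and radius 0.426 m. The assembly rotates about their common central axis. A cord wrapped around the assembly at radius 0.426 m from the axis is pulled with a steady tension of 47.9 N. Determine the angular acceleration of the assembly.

α ≈ 11.2 rad/s²

I = ½M₁R₁² + ½M₂R₂² = ½(11.0)(0.567)² + ½(0.604)(0.426)² = 1.823 kg·m².
τ = F r = (47.9)(0.426) = 20.41 N·m.
α = τ/I = 20.41/1.823 = 11.19 rad/s².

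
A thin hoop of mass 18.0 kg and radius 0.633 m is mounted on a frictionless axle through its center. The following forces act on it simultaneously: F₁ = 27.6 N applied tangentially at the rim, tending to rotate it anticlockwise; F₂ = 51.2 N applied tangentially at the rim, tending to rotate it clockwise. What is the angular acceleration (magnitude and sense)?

α ≈ 2.07 rad/s², clockwise

I = MR² = (18.0)(0.633)² = 7.212 kg·m².
Taking anticlockwise as positive: τ₁ = +(27.6)(0.633) = +17.47 N·m; τ₂ = −(51.2)(0.633) = −32.41 N·m.
Net torque τ = -14.94 N·m.
α = τ/I = -14.94/7.212 = -2.071 rad/s².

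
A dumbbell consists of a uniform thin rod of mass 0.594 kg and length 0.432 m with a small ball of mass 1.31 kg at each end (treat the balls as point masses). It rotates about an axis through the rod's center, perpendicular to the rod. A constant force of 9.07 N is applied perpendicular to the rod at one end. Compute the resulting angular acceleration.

α ≈ 14.9 rad/s²

I_rod = (1/12)ML² = (1/12)(0.594)(0.432)² = 0.009238 kg·m².
I_balls = 2·m·(L/2)² = 2(1.31)(0.2160)² = 0.1222 kg·m².
Total I = 0.1315 kg·m².
τ = F·(L/2) = (9.07)(0.216) = 1.959 N·m.
α = τ/I = 1.959/0.1315 = 14.90 rad/s².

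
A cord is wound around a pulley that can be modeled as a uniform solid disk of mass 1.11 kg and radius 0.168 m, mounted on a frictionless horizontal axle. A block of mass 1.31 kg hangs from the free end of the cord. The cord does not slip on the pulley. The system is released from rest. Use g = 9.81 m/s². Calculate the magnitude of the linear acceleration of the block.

I = ½MR² = (1/2)(1.11)(0.168)² = 0.01566 kg·m².
Block: mg − T = ma. Pulley: TR = Iα. No-slip: a = αR, so T = (I/R²)a = 0.5550·a.
Then mg = (m + 0.5550)a, so a = (1.31)(9.81)/(1.31 + 0.5550) = 6.891 m/s².

a ≈ 6.89 m/s²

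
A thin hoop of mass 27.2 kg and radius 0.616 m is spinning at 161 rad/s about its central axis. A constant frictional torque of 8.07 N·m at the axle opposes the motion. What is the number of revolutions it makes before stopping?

I = MR² = (27.2)(0.616)² = 10.32 kg·m².
The net torque has magnitude 8.07 N·m, opposing ω.
|α| = τ/I = 8.070/10.32 = 0.7819 rad/s² (deceleration).
ω² = ω₀² − 2|α|θ with ω = 0 ⇒ θ = ω₀²/(2|α|) = 16580 rad = 2638 rev.

≈ 2640 revolutions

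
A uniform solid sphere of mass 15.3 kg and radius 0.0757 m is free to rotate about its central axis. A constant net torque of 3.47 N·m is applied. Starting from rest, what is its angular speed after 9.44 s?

ω ≈ 934 rad/s

I = (2/5)MR² = (2/5)(15.3)(0.0757)² = 0.03507 kg·m².
α = τ/I = 3.47/0.03507 = 98.94 rad/s².
ω = ω₀ + αt = 0 + (98.94)(9.44) = 934.0 rad/s.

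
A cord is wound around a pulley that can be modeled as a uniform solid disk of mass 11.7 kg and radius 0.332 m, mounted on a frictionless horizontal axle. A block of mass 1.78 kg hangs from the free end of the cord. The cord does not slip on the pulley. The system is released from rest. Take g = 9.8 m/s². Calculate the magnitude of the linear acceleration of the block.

a ≈ 2.29 m/s²

I = ½MR² = (1/2)(11.7)(0.332)² = 0.6448 kg·m².
Block: mg − T = ma. Pulley: TR = Iα. No-slip: a = αR, so T = (I/R²)a = 5.850·a.
Then mg = (m + 5.850)a, so a = (1.78)(9.8)/(1.78 + 5.850) = 2.286 m/s².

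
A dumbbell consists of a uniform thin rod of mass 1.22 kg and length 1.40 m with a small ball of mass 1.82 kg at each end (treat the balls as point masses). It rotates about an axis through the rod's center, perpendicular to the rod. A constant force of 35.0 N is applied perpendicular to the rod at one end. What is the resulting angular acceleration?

I_rod = (1/12)ML² = (1/12)(1.22)(1.40)² = 0.1993 kg·m².
I_balls = 2·m·(L/2)² = 2(1.82)(0.7000)² = 1.784 kg·m².
Total I = 1.983 kg·m².
τ = F·(L/2) = (35.0)(0.700) = 24.50 N·m.
α = τ/I = 24.50/1.983 = 12.36 rad/s².

α ≈ 12.4 rad/s²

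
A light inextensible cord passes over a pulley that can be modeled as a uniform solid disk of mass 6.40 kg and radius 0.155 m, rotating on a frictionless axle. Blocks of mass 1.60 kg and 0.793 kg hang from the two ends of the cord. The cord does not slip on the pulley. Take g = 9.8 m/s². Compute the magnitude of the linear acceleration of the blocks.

a ≈ 1.41 m/s²

I = ½MR² = (1/2)(6.40)(0.155)² = 0.07688 kg·m².
Heavier block: m₁g − T₁ = m₁a. Lighter block: T₂ − m₂g = m₂a.
Pulley: (T₁ − T₂)R = Iα = I(a/R), so T₁ − T₂ = (I/R²)a = (1/2)M_p a = 3.200·a.
Adding the three: (m₁ − m₂)g = (m₁ + m₂ + 3.200)a, so a = (1.60 − 0.793)(9.8)/(1.60 + 0.793 + 3.200) = 1.414 m/s².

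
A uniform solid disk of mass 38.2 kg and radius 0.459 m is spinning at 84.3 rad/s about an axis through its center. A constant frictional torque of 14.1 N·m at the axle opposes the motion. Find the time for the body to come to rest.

t ≈ 24.1 s

I = ½MR² = (1/2)(38.2)(0.459)² = 4.024 kg·m².
The net torque has magnitude 14.1 N·m, opposing ω.
|α| = τ/I = 14.10/4.024 = 3.504 rad/s² (deceleration).
0 = ω₀ − |α|t ⇒ t = ω₀/|α| = 84.3/3.504 = 24.06 s.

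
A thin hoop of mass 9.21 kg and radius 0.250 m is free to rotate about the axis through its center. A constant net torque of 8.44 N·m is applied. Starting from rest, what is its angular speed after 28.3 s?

I = MR² = (9.21)(0.250)² = 0.5756 kg·m².
α = τ/I = 8.44/0.5756 = 14.66 rad/s².
ω = ω₀ + αt = 0 + (14.66)(28.3) = 414.9 rad/s.

ω ≈ 415 rad/s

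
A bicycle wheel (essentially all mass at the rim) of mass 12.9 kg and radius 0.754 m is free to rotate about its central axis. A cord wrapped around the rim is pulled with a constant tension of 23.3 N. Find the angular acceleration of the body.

α ≈ 2.40 rad/s²

I = MR² = (12.9)(0.754)² = 7.334 kg·m².
τ = F R = (23.3)(0.754) = 17.57 N·m.
Newton's second law for rotation, τ = Iα, gives α = τ/I = 17.57/7.334 = 2.395 rad/s².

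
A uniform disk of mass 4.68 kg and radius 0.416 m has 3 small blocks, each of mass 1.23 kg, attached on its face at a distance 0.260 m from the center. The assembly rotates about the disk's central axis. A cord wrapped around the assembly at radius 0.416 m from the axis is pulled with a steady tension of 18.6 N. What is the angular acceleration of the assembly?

α ≈ 11.8 rad/s²

I_disk = ½MR² = ½(4.68)(0.416)² = 0.4050 kg·m².
I_blocks = 3·m·r² = 3(1.23)(0.260)² = 0.2494 kg·m².
Total I = 0.6544 kg·m².
τ = F r = (18.6)(0.416) = 7.738 N·m.
α = τ/I = 7.738/0.6544 = 11.82 rad/s².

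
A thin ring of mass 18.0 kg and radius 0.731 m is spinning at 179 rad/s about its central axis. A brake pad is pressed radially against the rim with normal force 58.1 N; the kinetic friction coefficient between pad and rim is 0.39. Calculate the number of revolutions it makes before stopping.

≈ 1480 revolutions

I = MR² = (18.0)(0.731)² = 9.618 kg·m².
Friction force f = μN = (0.39)(58.1) = 22.66 N at the rim; torque magnitude τ = fR = 16.56 N·m, opposing ω.
|α| = τ/I = 16.56/9.618 = 1.722 rad/s² (deceleration).
ω² = ω₀² − 2|α|θ with ω = 0 ⇒ θ = ω₀²/(2|α|) = 9303 rad = 1481 rev.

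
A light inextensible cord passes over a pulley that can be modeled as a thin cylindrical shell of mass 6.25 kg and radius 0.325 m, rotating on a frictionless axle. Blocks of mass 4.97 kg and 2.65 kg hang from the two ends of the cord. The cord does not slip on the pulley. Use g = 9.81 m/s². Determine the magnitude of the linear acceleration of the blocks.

I = MR² = (6.25)(0.325)² = 0.6602 kg·m².
Heavier block: m₁g − T₁ = m₁a. Lighter block: T₂ − m₂g = m₂a.
Pulley: (T₁ − T₂)R = Iα = I(a/R), so T₁ − T₂ = (I/R²)a = 1·M_p a = 6.250·a.
Adding the three: (m₁ − m₂)g = (m₁ + m₂ + 6.250)a, so a = (4.97 − 2.65)(9.81)/(4.97 + 2.65 + 6.250) = 1.641 m/s².

a ≈ 1.64 m/s²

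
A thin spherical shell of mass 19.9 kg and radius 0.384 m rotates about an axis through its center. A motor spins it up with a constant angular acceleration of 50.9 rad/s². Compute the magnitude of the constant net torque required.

I = (2/3)MR² = (2/3)(19.9)(0.384)² = 1.956 kg·m².
τ = Iα = (1.956)(50.90) = 99.57 N·m.

τ ≈ 99.6 N·m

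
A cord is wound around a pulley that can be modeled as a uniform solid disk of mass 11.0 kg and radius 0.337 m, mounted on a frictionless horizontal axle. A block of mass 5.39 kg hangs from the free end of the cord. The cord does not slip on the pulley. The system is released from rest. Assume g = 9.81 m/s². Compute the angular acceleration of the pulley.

I = ½MR² = (1/2)(11.0)(0.337)² = 0.6246 kg·m².
Block: mg − T = ma. Pulley: TR = Iα. No-slip: a = αR, so T = (I/R²)a = 5.500·a.
Then mg = (m + 5.500)a, so a = (5.39)(9.81)/(5.39 + 5.500) = 4.855 m/s².
α = a/R = 4.855/0.337 = 14.41 rad/s².

α ≈ 14.4 rad/s²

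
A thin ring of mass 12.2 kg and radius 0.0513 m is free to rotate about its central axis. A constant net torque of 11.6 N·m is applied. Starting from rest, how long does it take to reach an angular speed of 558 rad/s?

I = MR² = (12.2)(0.0513)² = 0.03211 kg·m².
α = τ/I = 11.6/0.03211 = 361.3 rad/s².
ω = αt ⇒ t = ω/α = 558/361.3 = 1.544 s.

t ≈ 1.54 s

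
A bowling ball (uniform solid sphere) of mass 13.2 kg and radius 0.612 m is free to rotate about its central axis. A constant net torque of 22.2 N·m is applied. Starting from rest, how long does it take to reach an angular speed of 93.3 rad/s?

t ≈ 8.31 s

I = (2/5)MR² = (2/5)(13.2)(0.612)² = 1.978 kg·m².
α = τ/I = 22.2/1.978 = 11.23 rad/s².
ω = αt ⇒ t = ω/α = 93.3/11.23 = 8.311 s.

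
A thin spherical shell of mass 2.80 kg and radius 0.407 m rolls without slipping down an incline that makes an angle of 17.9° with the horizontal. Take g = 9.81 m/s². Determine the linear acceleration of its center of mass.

a ≈ 1.81 m/s²

Translation along the incline: Mg sinθ − f = Ma.
Rotation about the center: fR = Iα with I = (2/3)MR². No-slip gives a = αR, so f = (I/R²)a = (2/3)M a.
Substituting: Mg sinθ = (1 + 0.6667)Ma, so a = g sinθ/(1 + 0.6667) = (9.81) sin 17.9° / 1.667 = 1.809 m/s².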